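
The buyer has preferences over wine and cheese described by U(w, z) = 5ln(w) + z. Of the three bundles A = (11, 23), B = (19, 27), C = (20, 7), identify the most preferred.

Evaluate utility at each bundle:
U(A) = 34.989.
U(B) = 41.722.
U(C) = 21.979.
Highest utility is B, so B ≻ A ≻ C.

Bundle B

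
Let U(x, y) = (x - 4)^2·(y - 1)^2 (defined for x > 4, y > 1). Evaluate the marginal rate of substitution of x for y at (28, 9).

MU_x = 2·(x−4)·(y−1)^2, MU_y = 2·(x−4)^2·(y−1).
MRS = (y−1)/(x−4).
At (28, 9): MRS = 1/3.
That is, one extra unit of x is worth 1/3 units of y at the margin.

MRS = 1/3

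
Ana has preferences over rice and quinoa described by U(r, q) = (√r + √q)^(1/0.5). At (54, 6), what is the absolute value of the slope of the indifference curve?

MRS = 1/3

For CES with ρ = 0.5, MRS = √(q/r).
At (54, 6): MRS = 1/3.
That is, one extra unit of r is worth 1/3 units of q at the margin.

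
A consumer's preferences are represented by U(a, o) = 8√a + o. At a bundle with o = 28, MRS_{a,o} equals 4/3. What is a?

a = 9

MU_a = 8/(2√a), MU_o = 1.
MRS = 8/(2√a) ÷ 1.
MRS depends only on a: 4/√a = 4/3 ⇒ √a = 4/(4/3) = 3 ⇒ a = 9.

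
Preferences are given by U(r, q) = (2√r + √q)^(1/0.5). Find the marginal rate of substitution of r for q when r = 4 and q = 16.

MRS = 4

For CES with ρ = 0.5, MRS = (2/1)·√(q/r).
At (4, 16): MRS = 4.
So at (4, 16) the consumer would give up 4 units of q for one more unit of r.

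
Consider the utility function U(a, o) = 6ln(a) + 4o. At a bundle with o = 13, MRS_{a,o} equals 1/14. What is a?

MU_a = 6/a, MU_o = 4.
MRS = 6/a ÷ 4.
MRS depends only on a: 1.5/a = 1/14 ⇒ a = 1.5/(1/14) = 21.

a = 21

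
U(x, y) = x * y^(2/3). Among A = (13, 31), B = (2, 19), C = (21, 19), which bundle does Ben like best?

Evaluate utility at each bundle:
U(A) = 128.288.
U(B) = 14.241.
U(C) = 149.528.
Highest utility is C, so C ≻ A ≻ B.

Bundle C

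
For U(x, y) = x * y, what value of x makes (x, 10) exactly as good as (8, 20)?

x = 16

U(8, 20) = 160.
Set U(x, 10) = 160 and solve.
With y = 10: x = 160/10 = 16.
Check: U(16, 10) = 160.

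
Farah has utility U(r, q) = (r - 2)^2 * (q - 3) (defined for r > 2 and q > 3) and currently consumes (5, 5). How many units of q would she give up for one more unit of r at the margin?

MU_r = 2·(r−2)·(q−3), MU_q = (r−2)^2.
MRS = (2/1)·(q−3)/(r−2).
At (5, 5): MRS = 4/3.
So at (5, 5) the consumer would give up 4/3 units of q for one more unit of r.

MRS = 4/3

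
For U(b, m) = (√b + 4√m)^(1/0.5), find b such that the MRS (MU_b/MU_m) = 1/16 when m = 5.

b = 80

For CES with ρ = 0.5, MRS = (1/4)·√(m/b).
Setting (1/4)·√(5/b) = 1/16 gives √(5/b) = 0.25, so 5/b = 1/16 and b = 80.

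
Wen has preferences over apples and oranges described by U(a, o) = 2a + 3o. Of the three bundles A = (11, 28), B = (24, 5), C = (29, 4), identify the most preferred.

Evaluate utility at each bundle:
U(A) = 106.
U(B) = 63.
U(C) = 70.
Highest utility is A, so A ≻ C ≻ B.

Bundle A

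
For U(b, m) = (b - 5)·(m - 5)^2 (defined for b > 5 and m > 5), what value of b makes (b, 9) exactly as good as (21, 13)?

U(21, 13) = 1024.
Set U(b, 9) = 1024 and solve.
With m = 9: (9 − 5)^2 = 16, so (b − 5) = 1024/16 = 64.
So b = 5 + 64 = 69.
Check: U(69, 9) = 1024.

b = 69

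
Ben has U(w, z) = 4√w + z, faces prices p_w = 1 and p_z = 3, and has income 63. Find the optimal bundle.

w* = 36, z* = 9

MU_w = 4/(2√w), MU_z = 1.
MRS = 4/(2√w) ÷ 1.
Tangency: set MRS = p_w/p_z = 1/3.
MRS depends only on w: 2/√w = 1/3 ⇒ √w = 2/(1/3) = 6 ⇒ w* = 36.
From the budget, 3·z = 63 − 1·36 = 27, so z* = 9.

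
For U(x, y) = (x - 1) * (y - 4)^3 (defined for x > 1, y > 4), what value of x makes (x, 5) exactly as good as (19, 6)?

U(19, 6) = 144.
Set U(x, 5) = 144 and solve.
With y = 5: (5 − 4)^3 = 1, so (x − 1) = 144/1 = 144.
So x = 1 + 144 = 145.
Check: U(145, 5) = 144.

x = 145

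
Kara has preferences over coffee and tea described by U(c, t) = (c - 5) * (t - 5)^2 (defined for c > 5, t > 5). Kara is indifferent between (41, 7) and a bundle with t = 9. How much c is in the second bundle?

U(41, 7) = 144.
Set U(c, 9) = 144 and solve.
With t = 9: (9 − 5)^2 = 16, so (c − 5) = 144/16 = 9.
So c = 5 + 9 = 14.
Check: U(14, 9) = 144.

c = 14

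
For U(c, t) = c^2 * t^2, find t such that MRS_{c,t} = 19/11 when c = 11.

MU_c = 2·c·t^2 and MU_t = 2·c^2·t.
MRS = MU_c/MU_t = t/c.
Substitute c = 11: MRS = t/11. Setting t/11 = 19/11 gives t = (19/11)·11 = 19.

t = 19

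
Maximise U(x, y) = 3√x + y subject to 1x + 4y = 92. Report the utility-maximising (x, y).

x* = 36, y* = 14

MU_x = 3/(2√x), MU_y = 1.
MRS = 3/(2√x) ÷ 1.
Tangency: set MRS = p_x/p_y = 1/4 = 0.25.
MRS depends only on x: 1.5/√x = 0.25 ⇒ √x = 1.5/0.25 = 6 ⇒ x* = 36.
From the budget, 4·y = 92 − 1·36 = 56, so y* = 14.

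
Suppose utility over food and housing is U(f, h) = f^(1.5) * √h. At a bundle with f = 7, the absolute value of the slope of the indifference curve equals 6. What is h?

MU_f = 1.5·√f·√h and MU_h = 0.5·f^(1.5)·h^(-0.5).
MRS = MU_f/MU_h = (3)·h/f.
Substitute f = 7: MRS = h/(7/3). Setting h/(7/3) = 6 gives h = 6·(7/3) = 14.

h = 14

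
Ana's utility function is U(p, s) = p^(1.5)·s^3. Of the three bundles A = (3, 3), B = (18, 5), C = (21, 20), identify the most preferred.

Bundle C

Evaluate utility at each bundle:
U(A) = 140.296.
U(B) = 9545.942.
U(C) = 769872.717.
Highest utility is C, so C ≻ B ≻ A.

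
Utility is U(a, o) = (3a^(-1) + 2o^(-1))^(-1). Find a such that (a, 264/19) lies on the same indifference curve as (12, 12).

a = 11

U depends on (a, o) only through S = 3a^(-1) + 2o^(-1), so equal utility means equal S. At (12, 12): S = 5/12.
With o = 264/19: 2·(264/19)^(-1) = 19/132, so 3a^(-1) = 5/12 − 19/132 = 3/11, i.e. a^(-1) = 1/11.
Hence a = 1/(1/11) = 11.
Check: U(11, 264/19) = 2.4.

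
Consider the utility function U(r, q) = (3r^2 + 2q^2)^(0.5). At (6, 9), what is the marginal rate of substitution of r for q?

MRS = 1

For CES with ρ = 2, MRS = (3/2)·(q/r)^(-1).
At (6, 9): MRS = 1.
So at (6, 9) the consumer would give up 1 units of q for one more unit of r.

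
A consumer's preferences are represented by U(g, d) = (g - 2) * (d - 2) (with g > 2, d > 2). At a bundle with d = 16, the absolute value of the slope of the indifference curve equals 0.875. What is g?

MU_g = (d−2), MU_d = (g−2).
MRS = (d−2)/(g−2).
Substitute d = 16: MRS = 14/(g − 2). Setting this equal to 0.875 gives g − 2 = 14/0.875 = 16, so g = 18.

g = 18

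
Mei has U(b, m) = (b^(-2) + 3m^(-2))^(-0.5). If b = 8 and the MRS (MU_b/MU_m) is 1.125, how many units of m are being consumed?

m = 12

For CES with ρ = -2, MRS = (1/3)·(m/b)^3.
Setting (1/3)·(m/8)^3 = 1.125 gives (m/8)^3 = 3.375, so m/8 = 1.5 and m = 12.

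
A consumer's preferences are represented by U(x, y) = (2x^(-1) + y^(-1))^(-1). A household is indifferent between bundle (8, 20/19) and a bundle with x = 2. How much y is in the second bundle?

U depends on (x, y) only through S = 2x^(-1) + y^(-1), so equal utility means equal S. At (8, 20/19): S = 1.2.
With x = 2: 2·2^(-1) = 1, so y^(-1) = 1.2 − 1 = 0.2.
Hence y = 1/0.2 = 5.
Check: U(2, 5) = 0.8333.

y = 5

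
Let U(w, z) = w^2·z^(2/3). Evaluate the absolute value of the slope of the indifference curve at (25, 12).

MRS = 36/25

MU_w = 2·w·z^(2/3) and MU_z = 2/3·w^2·z^(-1/3).
MRS = MU_w/MU_z = (3)·z/w.
At (25, 12): MRS = 36/25.
So at (25, 12) the consumer would give up 36/25 units of z for one more unit of w.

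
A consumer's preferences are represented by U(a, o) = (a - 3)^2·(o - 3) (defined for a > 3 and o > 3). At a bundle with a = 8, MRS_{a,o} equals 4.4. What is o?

MU_a = 2·(a−3)·(o−3), MU_o = (a−3)^2.
MRS = (2/1)·(o−3)/(a−3).
Substitute a = 8: MRS = (o − 3)/2.5. Setting this equal to 4.4 gives o − 3 = 4.4·2.5 = 11, so o = 14.

o = 14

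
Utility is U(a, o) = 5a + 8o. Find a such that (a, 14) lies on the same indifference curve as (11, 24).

U(11, 24) = 247.
Set U(a, 14) = 247 and solve.
5a + 8·14 = 247 ⇒ 5a = 135 ⇒ a = 27.
Check: U(27, 14) = 247.

a = 27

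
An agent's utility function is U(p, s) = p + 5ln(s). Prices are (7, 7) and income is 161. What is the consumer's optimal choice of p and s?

p* = 18, s* = 5

MU_p = 1, MU_s = 5/s.
MRS = 1 ÷ (5/s).
Tangency: set MRS = p_p/p_s = 7/7 = 1.
MRS depends only on s: 0.2·s = 1 ⇒ s* = 1/0.2 = 5.
From the budget, 7·p = 161 − 7·5 = 126, so p* = 18.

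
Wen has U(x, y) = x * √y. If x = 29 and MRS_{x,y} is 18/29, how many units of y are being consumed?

y = 9

MU_x = √y and MU_y = 0.5·x·y^(-0.5).
MRS = MU_x/MU_y = (2)·y/x.
Substitute x = 29: MRS = y/14.5. Setting y/14.5 = 18/29 gives y = (18/29)·14.5 = 9.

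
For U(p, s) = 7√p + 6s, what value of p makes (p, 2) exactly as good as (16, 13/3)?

p = 36

U(16, 13/3) = 54.
Set U(p, 2) = 54 and solve.
With s = 2: 7√p = 54 − 6·2 = 42, so √p = 6 and p = 36.
Check: U(36, 2) = 54.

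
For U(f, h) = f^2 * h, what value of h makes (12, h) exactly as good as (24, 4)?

U(24, 4) = 2304.
Set U(12, h) = 2304 and solve.
With f = 12: 12^2 = 144, so h = 2304/144 = 16.
Check: U(12, 16) = 2304.

h = 16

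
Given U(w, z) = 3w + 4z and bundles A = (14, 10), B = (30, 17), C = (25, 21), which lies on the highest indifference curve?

Evaluate utility at each bundle:
U(A) = 82.
U(B) = 158.
U(C) = 159.
Highest utility is C, so C ≻ B ≻ A.

Bundle C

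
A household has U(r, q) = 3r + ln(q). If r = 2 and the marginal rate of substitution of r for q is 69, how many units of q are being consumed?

q = 23

MU_r = 3, MU_q = 1/q.
MRS = 3 ÷ (1/q).
MRS depends only on q: 3·q = 69 ⇒ q = 69/3 = 23.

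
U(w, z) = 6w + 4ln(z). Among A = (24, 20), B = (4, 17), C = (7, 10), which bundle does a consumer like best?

Evaluate utility at each bundle:
U(A) = 155.983.
U(B) = 35.333.
U(C) = 51.210.
Highest utility is A, so A ≻ C ≻ B.

Bundle A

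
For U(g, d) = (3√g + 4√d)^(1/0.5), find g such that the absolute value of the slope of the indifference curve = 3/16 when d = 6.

g = 96

For CES with ρ = 0.5, MRS = (3/4)·√(d/g).
Setting (3/4)·√(6/g) = 3/16 gives √(6/g) = 0.25, so 6/g = 1/16 and g = 96.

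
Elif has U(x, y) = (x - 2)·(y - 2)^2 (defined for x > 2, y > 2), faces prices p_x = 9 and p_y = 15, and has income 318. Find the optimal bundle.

MU_x = (y−2)^2, MU_y = 2·(x−2)·(y−2).
MRS = (1/2)·(y−2)/(x−2).
Tangency: set MRS = p_x/p_y = 9/15 = 0.6.
So (1/2)·(y − 2)/(x − 2) = 0.6, i.e. (y − 2) = 1.2·(x − 2).
Rewrite the budget in excess-of-subsistence terms: 9·(x − 2) + 15·(y − 2) = 318 − 9·2 − 15·2 = 270.
Substituting, 27·(x − 2) = 270, so x − 2 = 10 and x* = 12.
Then y − 2 = 1.2·10 = 12, so y* = 14.

x* = 12, y* = 14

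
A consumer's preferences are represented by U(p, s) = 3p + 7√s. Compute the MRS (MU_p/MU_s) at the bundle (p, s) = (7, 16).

MU_p = 3, MU_s = 7/(2√s).
MRS = 3 ÷ (7/(2√s)).
At (7, 16): MRS = 24/7.
That is, one extra unit of p is worth 24/7 units of s at the margin.

MRS = 24/7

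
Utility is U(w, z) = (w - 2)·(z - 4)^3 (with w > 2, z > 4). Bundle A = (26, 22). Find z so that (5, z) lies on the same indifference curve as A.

U(26, 22) = 139968.
Set U(5, z) = 139968 and solve.
With w = 5: (5 − 2) = 3, so (z − 4)^3 = 139968/3 = 46656.
Taking the cube root (with z > 4): z − 4 = 36, so z = 40.
Check: U(5, 40) = 139968.

z = 40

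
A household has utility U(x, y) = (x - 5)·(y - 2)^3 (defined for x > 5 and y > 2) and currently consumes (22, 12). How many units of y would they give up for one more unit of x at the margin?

MU_x = (y−2)^3, MU_y = 3·(x−5)·(y−2)^2.
MRS = (1/3)·(y−2)/(x−5).
At (22, 12): MRS = 10/51.
That is, one extra unit of x is worth 10/51 units of y at the margin.

MRS = 10/51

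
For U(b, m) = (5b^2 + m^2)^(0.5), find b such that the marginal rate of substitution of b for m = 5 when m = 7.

For CES with ρ = 2, MRS = (5/1)·(m/b)^(-1).
Setting (5/1)·(7/b)^(-1) = 5 gives (7/b)^(-1) = 1, so 7/b = 1 and b = 7.

b = 7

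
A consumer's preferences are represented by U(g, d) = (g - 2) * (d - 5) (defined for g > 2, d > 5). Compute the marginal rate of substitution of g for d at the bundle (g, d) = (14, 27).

MRS = 11/6

MU_g = (d−5), MU_d = (g−2).
MRS = (d−5)/(g−2).
At (14, 27): MRS = 11/6.
So at (14, 27) the consumer would give up 11/6 units of d for one more unit of g.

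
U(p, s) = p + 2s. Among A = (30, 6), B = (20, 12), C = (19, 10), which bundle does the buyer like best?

Bundle B

Evaluate utility at each bundle:
U(A) = 42.
U(B) = 44.
U(C) = 39.
Highest utility is B, so B ≻ A ≻ C.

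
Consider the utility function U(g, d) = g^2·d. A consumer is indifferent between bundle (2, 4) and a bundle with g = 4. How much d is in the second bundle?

U(2, 4) = 16.
Set U(4, d) = 16 and solve.
With g = 4: 4^2 = 16, so d = 16/16 = 1.
Check: U(4, 1) = 16.

d = 1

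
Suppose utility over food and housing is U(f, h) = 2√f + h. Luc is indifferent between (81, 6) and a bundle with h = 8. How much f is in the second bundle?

f = 64

U(81, 6) = 24.
Set U(f, 8) = 24 and solve.
With h = 8: 2√f = 24 − 8 = 16, so √f = 8 and f = 64.
Check: U(64, 8) = 24.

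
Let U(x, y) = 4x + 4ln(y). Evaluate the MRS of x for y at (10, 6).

MU_x = 4, MU_y = 4/y.
MRS = 4 ÷ (4/y).
At (10, 6): MRS = 6.
That is, one extra unit of x is worth 6 units of y at the margin.

MRS = 6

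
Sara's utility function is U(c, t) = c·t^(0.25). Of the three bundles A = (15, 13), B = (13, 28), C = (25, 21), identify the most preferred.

Bundle C

Evaluate utility at each bundle:
U(A) = 28.482.
U(B) = 29.904.
U(C) = 53.517.
Highest utility is C, so C ≻ B ≻ A.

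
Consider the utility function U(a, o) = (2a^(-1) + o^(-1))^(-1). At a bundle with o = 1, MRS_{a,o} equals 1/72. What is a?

a = 12

For CES with ρ = -1, MRS = (2/1)·(o/a)^2.
Setting (2/1)·(1/a)^2 = 1/72 gives (1/a)^2 = 1/144, so 1/a = 1/12 and a = 12.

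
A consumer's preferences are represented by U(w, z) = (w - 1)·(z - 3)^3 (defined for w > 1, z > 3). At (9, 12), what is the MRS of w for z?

MRS = 0.375

MU_w = (z−3)^3, MU_z = 3·(w−1)·(z−3)^2.
MRS = (1/3)·(z−3)/(w−1).
At (9, 12): MRS = 0.375.
The indifference curve has slope −0.375 at this bundle.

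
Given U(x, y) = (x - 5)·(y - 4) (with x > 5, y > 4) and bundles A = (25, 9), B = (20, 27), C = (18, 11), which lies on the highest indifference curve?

Evaluate utility at each bundle:
U(A) = 100.
U(B) = 345.
U(C) = 91.
Highest utility is B, so B ≻ A ≻ C.

Bundle B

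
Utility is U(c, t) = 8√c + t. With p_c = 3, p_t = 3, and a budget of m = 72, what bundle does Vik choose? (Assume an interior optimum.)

MU_c = 8/(2√c), MU_t = 1.
MRS = 8/(2√c) ÷ 1.
Tangency: set MRS = p_c/p_t = 3/3 = 1.
MRS depends only on c: 4/√c = 1 ⇒ √c = 4/1 = 4 ⇒ c* = 16.
From the budget, 3·t = 72 − 3·16 = 24, so t* = 8.

c* = 16, t* = 8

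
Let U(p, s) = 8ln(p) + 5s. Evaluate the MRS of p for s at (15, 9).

MU_p = 8/p, MU_s = 5.
MRS = 8/p ÷ 5.
At (15, 9): MRS = 8/75.
So at (15, 9) the consumer would give up 8/75 units of s for one more unit of p.

MRS = 8/75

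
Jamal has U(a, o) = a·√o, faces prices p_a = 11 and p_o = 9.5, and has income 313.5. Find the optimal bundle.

MU_a = √o and MU_o = 0.5·a·o^(-0.5).
MRS = MU_a/MU_o = (2)·o/a.
Tangency: set MRS = p_a/p_o = 11/9.5 = 22/19.
So (2)·o/a = 22/19, i.e. o = (11/19)·a.
Substitute into the budget 11·a + 9.5·o = 313.5: 16.5·a = 313.5, so a* = 19.
Then o* = (11/19)·19 = 11.

a* = 19, o* = 11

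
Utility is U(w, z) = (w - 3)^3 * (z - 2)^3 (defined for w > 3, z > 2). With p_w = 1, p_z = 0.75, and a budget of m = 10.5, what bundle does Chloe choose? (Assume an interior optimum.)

MU_w = 3·(w−3)^2·(z−2)^3, MU_z = 3·(w−3)^3·(z−2)^2.
MRS = (z−2)/(w−3).
Tangency: set MRS = p_w/p_z = 1/0.75 = 4/3.
So (z − 2)/(w − 3) = 4/3, i.e. (z − 2) = (4/3)·(w − 3).
Rewrite the budget in excess-of-subsistence terms: 1·(w − 3) + 0.75·(z − 2) = 10.5 − 1·3 − 0.75·2 = 6.
Substituting, 2·(w − 3) = 6, so w − 3 = 3 and w* = 6.
Then z − 2 = (4/3)·3 = 4, so z* = 6.

w* = 6, z* = 6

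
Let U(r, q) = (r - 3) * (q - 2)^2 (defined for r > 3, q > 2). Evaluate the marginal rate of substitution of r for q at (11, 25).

MRS = 23/16

MU_r = (q−2)^2, MU_q = 2·(r−3)·(q−2).
MRS = (1/2)·(q−2)/(r−3).
At (11, 25): MRS = 23/16.
So at (11, 25) the consumer would give up 23/16 units of q for one more unit of r.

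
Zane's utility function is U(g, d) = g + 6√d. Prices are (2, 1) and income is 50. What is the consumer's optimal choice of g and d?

g* = 7, d* = 36

MU_g = 1, MU_d = 6/(2√d).
MRS = 1 ÷ (6/(2√d)).
Tangency: set MRS = p_g/p_d = 2/1 = 2.
MRS depends only on d: (1/3)·√d = 2 ⇒ √d = 2/(1/3) = 6 ⇒ d* = 36.
From the budget, 2·g = 50 − 1·36 = 14, so g* = 7.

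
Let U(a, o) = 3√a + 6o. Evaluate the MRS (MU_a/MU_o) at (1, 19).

MRS = 0.25

MU_a = 3/(2√a), MU_o = 6.
MRS = 3/(2√a) ÷ 6.
At (1, 19): MRS = 0.25.
So at (1, 19) the consumer would give up 0.25 units of o for one more unit of a.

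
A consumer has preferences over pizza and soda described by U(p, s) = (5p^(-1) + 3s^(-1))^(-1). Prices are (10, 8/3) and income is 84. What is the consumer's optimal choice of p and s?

For CES with ρ = -1, MRS = (5/3)·(s/p)^2.
Tangency: set MRS = p_p/p_s = 10/(8/3) = 3.75.
So (s/p)^2 = 2.25; taking the square root, s/p = 1.5, i.e. s = 1.5·p.
Substitute into the budget 10·p + (8/3)·s = 84: 14·p = 84, so p* = 6 and s* = 1.5·6 = 9.

p* = 6, s* = 9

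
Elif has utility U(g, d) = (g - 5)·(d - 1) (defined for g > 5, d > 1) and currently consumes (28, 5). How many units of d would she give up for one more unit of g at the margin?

MU_g = (d−1), MU_d = (g−5).
MRS = (d−1)/(g−5).
At (28, 5): MRS = 4/23.
So at (28, 5) the consumer would give up 4/23 units of d for one more unit of g.

MRS = 4/23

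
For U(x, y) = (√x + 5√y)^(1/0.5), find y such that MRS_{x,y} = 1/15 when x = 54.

For CES with ρ = 0.5, MRS = (1/5)·√(y/x).
Setting (1/5)·√(y/54) = 1/15 gives √(y/54) = 1/3, so y/54 = 1/9 and y = 6.

y = 6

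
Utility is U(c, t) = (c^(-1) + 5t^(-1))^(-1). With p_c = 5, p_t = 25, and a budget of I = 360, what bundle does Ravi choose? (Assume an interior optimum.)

c* = 12, t* = 12

For CES with ρ = -1, MRS = (1/5)·(t/c)^2.
Tangency: set MRS = p_c/p_t = 5/25 = 0.2.
So (t/c)^2 = 1; taking the square root, t/c = 1, i.e. t = c.
Substitute into the budget 5·c + 25·t = 360: 30·c = 360, so c* = 12 and t* = 12.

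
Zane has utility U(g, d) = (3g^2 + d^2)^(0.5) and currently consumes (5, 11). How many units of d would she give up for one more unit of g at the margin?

For CES with ρ = 2, MRS = (3/1)·(d/g)^(-1).
At (5, 11): MRS = 15/11.
So at (5, 11) the consumer would give up 15/11 units of d for one more unit of g.

MRS = 15/11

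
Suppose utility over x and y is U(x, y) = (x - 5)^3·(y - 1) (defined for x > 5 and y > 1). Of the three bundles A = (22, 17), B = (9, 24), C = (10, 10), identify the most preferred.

Evaluate utility at each bundle:
U(A) = 78608.
U(B) = 1472.
U(C) = 1125.
Highest utility is A, so A ≻ B ≻ C.

Bundle A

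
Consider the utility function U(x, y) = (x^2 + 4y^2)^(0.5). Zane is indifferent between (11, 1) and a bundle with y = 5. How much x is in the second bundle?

U depends on (x, y) only through S = x^2 + 4y^2, so equal utility means equal S. At (11, 1): S = 125.
With y = 5: 4·5^2 = 100, so x^2 = 125 − 100 = 25.
Hence x = √25 = 5.
Check: U(5, 5) = 11.1803.

x = 5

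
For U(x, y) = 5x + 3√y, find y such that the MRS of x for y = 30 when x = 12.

y = 81

MU_x = 5, MU_y = 3/(2√y).
MRS = 5 ÷ (3/(2√y)).
MRS depends only on y: (10/3)·√y = 30 ⇒ √y = 30/(10/3) = 9 ⇒ y = 81.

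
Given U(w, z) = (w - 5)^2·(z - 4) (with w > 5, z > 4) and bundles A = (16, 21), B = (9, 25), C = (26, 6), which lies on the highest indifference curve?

Evaluate utility at each bundle:
U(A) = 2057.
U(B) = 336.
U(C) = 882.
Highest utility is A, so A ≻ C ≻ B.

Bundle A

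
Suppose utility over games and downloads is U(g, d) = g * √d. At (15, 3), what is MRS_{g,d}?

MU_g = √d and MU_d = 0.5·g·d^(-0.5).
MRS = MU_g/MU_d = (2)·d/g.
At (15, 3): MRS = 0.4.
That is, one extra unit of g is worth 0.4 units of d at the margin.

MRS = 0.4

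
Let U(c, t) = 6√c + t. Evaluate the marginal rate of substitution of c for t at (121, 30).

MRS = 3/11

MU_c = 6/(2√c), MU_t = 1.
MRS = 6/(2√c) ÷ 1.
At (121, 30): MRS = 3/11.
So at (121, 30) the consumer would give up 3/11 units of t for one more unit of c.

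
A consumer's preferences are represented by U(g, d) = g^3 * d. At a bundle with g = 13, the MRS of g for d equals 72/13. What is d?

MU_g = 3·g^2·d and MU_d = g^3.
MRS = MU_g/MU_d = (3/1)·d/g.
Substitute g = 13: MRS = d/(13/3). Setting d/(13/3) = 72/13 gives d = (72/13)·(13/3) = 24.

d = 24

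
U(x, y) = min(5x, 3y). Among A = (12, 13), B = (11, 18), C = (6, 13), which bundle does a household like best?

Evaluate utility at each bundle:
U(A) = 39.
U(B) = 54.
U(C) = 30.
Highest utility is B, so B ≻ A ≻ C.

Bundle B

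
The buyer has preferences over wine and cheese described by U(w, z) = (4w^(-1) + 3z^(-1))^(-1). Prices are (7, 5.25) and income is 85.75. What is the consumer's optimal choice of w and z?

For CES with ρ = -1, MRS = (4/3)·(z/w)^2.
Tangency: set MRS = p_w/p_z = 7/5.25 = 4/3.
So (z/w)^2 = 1; taking the square root, z/w = 1, i.e. z = w.
Substitute into the budget 7·w + 5.25·z = 85.75: 12.25·w = 85.75, so w* = 7 and z* = 7.

w* = 7, z* = 7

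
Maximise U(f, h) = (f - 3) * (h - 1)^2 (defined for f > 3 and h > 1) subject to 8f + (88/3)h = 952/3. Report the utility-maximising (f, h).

f* = 14, h* = 7

MU_f = (h−1)^2, MU_h = 2·(f−3)·(h−1).
MRS = (1/2)·(h−1)/(f−3).
Tangency: set MRS = p_f/p_h = 8/(88/3) = 3/11.
So (1/2)·(h − 1)/(f − 3) = 3/11, i.e. (h − 1) = (6/11)·(f − 3).
Rewrite the budget in excess-of-subsistence terms: 8·(f − 3) + (88/3)·(h − 1) = 952/3 − 8·3 − (88/3)·1 = 264.
Substituting, 24·(f − 3) = 264, so f − 3 = 11 and f* = 14.
Then h − 1 = (6/11)·11 = 6, so h* = 7.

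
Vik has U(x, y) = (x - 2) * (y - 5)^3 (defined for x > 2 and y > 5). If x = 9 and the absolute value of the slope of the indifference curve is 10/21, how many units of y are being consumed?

y = 15

MU_x = (y−5)^3, MU_y = 3·(x−2)·(y−5)^2.
MRS = (1/3)·(y−5)/(x−2).
Substitute x = 9: MRS = (y − 5)/21. Setting this equal to 10/21 gives y − 5 = (10/21)·21 = 10, so y = 15.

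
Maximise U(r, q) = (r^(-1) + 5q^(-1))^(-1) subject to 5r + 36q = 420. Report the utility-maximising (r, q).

r* = 12, q* = 10

For CES with ρ = -1, MRS = (1/5)·(q/r)^2.
Tangency: set MRS = p_r/p_q = 5/36.
So (q/r)^2 = 25/36; taking the square root, q/r = 5/6, i.e. q = (5/6)·r.
Substitute into the budget 5·r + 36·q = 420: 35·r = 420, so r* = 12 and q* = (5/6)·12 = 10.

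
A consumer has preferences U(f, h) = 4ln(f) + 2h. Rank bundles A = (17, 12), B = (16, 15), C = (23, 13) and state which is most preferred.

Evaluate utility at each bundle:
U(A) = 35.333.
U(B) = 41.090.
U(C) = 38.542.
Highest utility is B, so B ≻ C ≻ A.

Bundle B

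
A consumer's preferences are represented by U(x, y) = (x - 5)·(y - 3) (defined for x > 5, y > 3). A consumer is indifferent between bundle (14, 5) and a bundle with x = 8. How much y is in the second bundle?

U(14, 5) = 18.
Set U(8, y) = 18 and solve.
With x = 8: (8 − 5) = 3, so (y − 3) = 18/3 = 6.
So y = 3 + 6 = 9.
Check: U(8, 9) = 18.

y = 9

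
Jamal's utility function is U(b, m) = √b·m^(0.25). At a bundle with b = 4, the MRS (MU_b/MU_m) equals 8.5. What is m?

m = 17

MU_b = 0.5·b^(-0.5)·m^(0.25) and MU_m = 0.25·√b·m^(-0.75).
MRS = MU_b/MU_m = (2)·m/b.
Substitute b = 4: MRS = m/2. Setting m/2 = 8.5 gives m = 8.5·2 = 17.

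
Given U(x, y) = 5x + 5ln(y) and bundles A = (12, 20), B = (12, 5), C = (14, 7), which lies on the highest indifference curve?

Evaluate utility at each bundle:
U(A) = 74.979.
U(B) = 68.047.
U(C) = 79.730.
Highest utility is C, so C ≻ A ≻ B.

Bundle C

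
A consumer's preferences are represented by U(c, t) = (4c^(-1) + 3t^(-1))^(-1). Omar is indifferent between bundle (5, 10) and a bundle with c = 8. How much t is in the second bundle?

U depends on (c, t) only through S = 4c^(-1) + 3t^(-1), so equal utility means equal S. At (5, 10): S = 1.1.
With c = 8: 4·8^(-1) = 0.5, so 3t^(-1) = 1.1 − 0.5 = 0.6, i.e. t^(-1) = 0.2.
Hence t = 1/0.2 = 5.
Check: U(8, 5) = 0.9091.

t = 5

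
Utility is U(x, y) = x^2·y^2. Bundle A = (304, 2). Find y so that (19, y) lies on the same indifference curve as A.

U(304, 2) = 369664.
Set U(19, y) = 369664 and solve.
With x = 19: 19^2 = 361, so y^2 = 369664/361 = 1024; taking the square root, y = 32.
Check: U(19, 32) = 369664.

y = 32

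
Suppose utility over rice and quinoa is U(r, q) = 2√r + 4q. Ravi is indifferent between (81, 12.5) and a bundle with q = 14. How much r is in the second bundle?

U(81, 12.5) = 68.
Set U(r, 14) = 68 and solve.
With q = 14: 2√r = 68 − 4·14 = 12, so √r = 6 and r = 36.
Check: U(36, 14) = 68.

r = 36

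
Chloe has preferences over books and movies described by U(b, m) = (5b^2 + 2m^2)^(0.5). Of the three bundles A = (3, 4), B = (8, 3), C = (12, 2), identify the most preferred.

Bundle C

Evaluate utility at each bundle:
U(A) = 8.775.
U(B) = 18.385.
U(C) = 26.981.
Highest utility is C, so C ≻ B ≻ A.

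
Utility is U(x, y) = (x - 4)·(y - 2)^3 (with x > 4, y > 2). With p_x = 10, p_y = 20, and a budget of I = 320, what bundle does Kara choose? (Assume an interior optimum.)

MU_x = (y−2)^3, MU_y = 3·(x−4)·(y−2)^2.
MRS = (1/3)·(y−2)/(x−4).
Tangency: set MRS = p_x/p_y = 10/20 = 0.5.
So (1/3)·(y − 2)/(x − 4) = 0.5, i.e. (y − 2) = 1.5·(x − 4).
Rewrite the budget in excess-of-subsistence terms: 10·(x − 4) + 20·(y − 2) = 320 − 10·4 − 20·2 = 240.
Substituting, 40·(x − 4) = 240, so x − 4 = 6 and x* = 10.
Then y − 2 = 1.5·6 = 9, so y* = 11.

x* = 10, y* = 11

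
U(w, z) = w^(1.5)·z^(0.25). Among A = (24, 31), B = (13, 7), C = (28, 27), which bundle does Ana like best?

Bundle C

Evaluate utility at each bundle:
U(A) = 277.432.
U(B) = 76.241.
U(C) = 337.736.
Highest utility is C, so C ≻ A ≻ B.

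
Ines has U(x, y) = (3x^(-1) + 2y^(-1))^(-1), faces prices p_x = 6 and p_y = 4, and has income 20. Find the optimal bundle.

For CES with ρ = -1, MRS = (3/2)·(y/x)^2.
Tangency: set MRS = p_x/p_y = 6/4 = 1.5.
So (y/x)^2 = 1; taking the square root, y/x = 1, i.e. y = x.
Substitute into the budget 6·x + 4·y = 20: 10·x = 20, so x* = 2 and y* = 2.

x* = 2, y* = 2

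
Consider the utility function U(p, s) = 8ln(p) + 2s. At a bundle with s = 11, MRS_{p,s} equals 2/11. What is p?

MU_p = 8/p, MU_s = 2.
MRS = 8/p ÷ 2.
MRS depends only on p: 4/p = 2/11 ⇒ p = 4/(2/11) = 22.

p = 22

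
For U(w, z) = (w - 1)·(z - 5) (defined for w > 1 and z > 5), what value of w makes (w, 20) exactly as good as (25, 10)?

U(25, 10) = 120.
Set U(w, 20) = 120 and solve.
With z = 20: (20 − 5) = 15, so (w − 1) = 120/15 = 8.
So w = 1 + 8 = 9.
Check: U(9, 20) = 120.

w = 9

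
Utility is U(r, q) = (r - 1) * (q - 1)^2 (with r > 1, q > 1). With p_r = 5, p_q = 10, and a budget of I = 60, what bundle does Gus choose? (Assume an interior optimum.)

r* = 4, q* = 4

MU_r = (q−1)^2, MU_q = 2·(r−1)·(q−1).
MRS = (1/2)·(q−1)/(r−1).
Tangency: set MRS = p_r/p_q = 5/10 = 0.5.
So (1/2)·(q − 1)/(r − 1) = 0.5, i.e. (q − 1) = (r − 1).
Rewrite the budget in excess-of-subsistence terms: 5·(r − 1) + 10·(q − 1) = 60 − 5·1 − 10·1 = 45.
Substituting, 15·(r − 1) = 45, so r − 1 = 3 and r* = 4.
Then q − 1 = 3, so q* = 4.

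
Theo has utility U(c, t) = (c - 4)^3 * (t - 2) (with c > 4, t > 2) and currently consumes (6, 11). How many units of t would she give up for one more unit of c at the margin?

MU_c = 3·(c−4)^2·(t−2), MU_t = (c−4)^3.
MRS = (3/1)·(t−2)/(c−4).
At (6, 11): MRS = 13.5.
The indifference curve has slope −13.5 at this bundle.

MRS = 13.5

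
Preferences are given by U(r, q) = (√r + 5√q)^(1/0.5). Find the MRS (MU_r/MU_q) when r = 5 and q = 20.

MRS = 0.4

For CES with ρ = 0.5, MRS = (1/5)·√(q/r).
At (5, 20): MRS = 0.4.
That is, one extra unit of r is worth 0.4 units of q at the margin.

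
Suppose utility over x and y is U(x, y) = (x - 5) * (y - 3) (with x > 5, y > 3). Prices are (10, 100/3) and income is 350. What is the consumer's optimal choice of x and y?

x* = 15, y* = 6

MU_x = (y−3), MU_y = (x−5).
MRS = (y−3)/(x−5).
Tangency: set MRS = p_x/p_y = 10/(100/3) = 0.3.
So (y − 3)/(x − 5) = 0.3, i.e. (y − 3) = 0.3·(x − 5).
Rewrite the budget in excess-of-subsistence terms: 10·(x − 5) + (100/3)·(y − 3) = 350 − 10·5 − (100/3)·3 = 200.
Substituting, 20·(x − 5) = 200, so x − 5 = 10 and x* = 15.
Then y − 3 = 0.3·10 = 3, so y* = 6.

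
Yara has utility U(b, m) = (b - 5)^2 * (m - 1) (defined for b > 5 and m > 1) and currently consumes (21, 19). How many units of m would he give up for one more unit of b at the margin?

MRS = 2.25

MU_b = 2·(b−5)·(m−1), MU_m = (b−5)^2.
MRS = (2/1)·(m−1)/(b−5).
At (21, 19): MRS = 2.25.
So at (21, 19) the consumer would give up 2.25 units of m for one more unit of b.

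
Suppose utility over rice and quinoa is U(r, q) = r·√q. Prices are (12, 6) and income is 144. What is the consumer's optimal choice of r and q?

r* = 8, q* = 8

MU_r = √q and MU_q = 0.5·r·q^(-0.5).
MRS = MU_r/MU_q = (2)·q/r.
Tangency: set MRS = p_r/p_q = 12/6 = 2.
So (2)·q/r = 2, i.e. q = r.
Substitute into the budget 12·r + 6·q = 144: 18·r = 144, so r* = 8.
Then q* = 8.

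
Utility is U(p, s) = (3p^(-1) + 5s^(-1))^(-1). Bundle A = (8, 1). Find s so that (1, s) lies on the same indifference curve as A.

s = 40/19

U depends on (p, s) only through S = 3p^(-1) + 5s^(-1), so equal utility means equal S. At (8, 1): S = 5.375.
With p = 1: 3·1^(-1) = 3, so 5s^(-1) = 5.375 − 3 = 2.375, i.e. s^(-1) = 19/40.
Hence s = 1/(19/40) = 40/19.
Check: U(1, 40/19) = 0.186.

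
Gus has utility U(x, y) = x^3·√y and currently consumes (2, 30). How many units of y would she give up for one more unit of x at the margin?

MU_x = 3·x^2·√y and MU_y = 0.5·x^3·y^(-0.5).
MRS = MU_x/MU_y = (6)·y/x.
At (2, 30): MRS = 90.
That is, one extra unit of x is worth 90 units of y at the margin.

MRS = 90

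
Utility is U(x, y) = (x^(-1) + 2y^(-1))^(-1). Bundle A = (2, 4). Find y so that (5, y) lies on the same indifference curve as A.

y = 2.5

U depends on (x, y) only through S = x^(-1) + 2y^(-1), so equal utility means equal S. At (2, 4): S = 1.
With x = 5: 5^(-1) = 0.2, so 2y^(-1) = 1 − 0.2 = 0.8, i.e. y^(-1) = 0.4.
Hence y = 1/0.4 = 2.5.
Check: U(5, 2.5) = 1.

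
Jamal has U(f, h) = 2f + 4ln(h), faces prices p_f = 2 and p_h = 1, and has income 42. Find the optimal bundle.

MU_f = 2, MU_h = 4/h.
MRS = 2 ÷ (4/h).
Tangency: set MRS = p_f/p_h = 2/1 = 2.
MRS depends only on h: 0.5·h = 2 ⇒ h* = 2/0.5 = 4.
From the budget, 2·f = 42 − 1·4 = 38, so f* = 19.

f* = 19, h* = 4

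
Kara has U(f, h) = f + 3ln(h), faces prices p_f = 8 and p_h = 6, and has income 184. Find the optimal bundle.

f* = 20, h* = 4

MU_f = 1, MU_h = 3/h.
MRS = 1 ÷ (3/h).
Tangency: set MRS = p_f/p_h = 8/6 = 4/3.
MRS depends only on h: (1/3)·h = 4/3 ⇒ h* = (4/3)/(1/3) = 4.
From the budget, 8·f = 184 − 6·4 = 160, so f* = 20.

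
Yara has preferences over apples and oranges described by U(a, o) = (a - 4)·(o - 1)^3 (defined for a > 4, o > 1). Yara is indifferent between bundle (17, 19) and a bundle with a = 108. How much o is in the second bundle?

o = 10

U(17, 19) = 75816.
Set U(108, o) = 75816 and solve.
With a = 108: (108 − 4) = 104, so (o − 1)^3 = 75816/104 = 729.
Taking the cube root (with o > 1): o − 1 = 9, so o = 10.
Check: U(108, 10) = 75816.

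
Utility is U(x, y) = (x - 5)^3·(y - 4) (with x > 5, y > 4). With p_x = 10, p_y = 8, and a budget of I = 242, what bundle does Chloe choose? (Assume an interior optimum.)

MU_x = 3·(x−5)^2·(y−4), MU_y = (x−5)^3.
MRS = (3/1)·(y−4)/(x−5).
Tangency: set MRS = p_x/p_y = 10/8 = 1.25.
So (3/1)·(y − 4)/(x − 5) = 1.25, i.e. (y − 4) = (5/12)·(x − 5).
Rewrite the budget in excess-of-subsistence terms: 10·(x − 5) + 8·(y − 4) = 242 − 10·5 − 8·4 = 160.
Substituting, (40/3)·(x − 5) = 160, so x − 5 = 12 and x* = 17.
Then y − 4 = (5/12)·12 = 5, so y* = 9.

x* = 17, y* = 9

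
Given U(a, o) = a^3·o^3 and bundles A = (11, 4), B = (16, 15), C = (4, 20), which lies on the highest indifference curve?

Bundle B

Evaluate utility at each bundle:
U(A) = 85184.
U(B) = 13824000.
U(C) = 512000.
Highest utility is B, so B ≻ C ≻ A.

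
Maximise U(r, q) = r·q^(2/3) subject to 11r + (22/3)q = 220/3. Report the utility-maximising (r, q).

MU_r = q^(2/3) and MU_q = 2/3·r·q^(-1/3).
MRS = MU_r/MU_q = (1.5)·q/r.
Tangency: set MRS = p_r/p_q = 11/(22/3) = 1.5.
So (1.5)·q/r = 1.5, i.e. q = r.
Substitute into the budget 11·r + (22/3)·q = 220/3: (55/3)·r = 220/3, so r* = 4.
Then q* = 4.

r* = 4, q* = 4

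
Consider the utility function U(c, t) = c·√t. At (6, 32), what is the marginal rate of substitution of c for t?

MU_c = √t and MU_t = 0.5·c·t^(-0.5).
MRS = MU_c/MU_t = (2)·t/c.
At (6, 32): MRS = 32/3.
So at (6, 32) the consumer would give up 32/3 units of t for one more unit of c.

MRS = 32/3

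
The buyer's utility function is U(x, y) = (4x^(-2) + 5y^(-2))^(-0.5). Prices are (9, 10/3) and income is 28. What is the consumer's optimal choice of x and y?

For CES with ρ = -2, MRS = (4/5)·(y/x)^3.
Tangency: set MRS = p_x/p_y = 9/(10/3) = 2.7.
So (y/x)^3 = 3.375; taking the cube root, y/x = 1.5, i.e. y = 1.5·x.
Substitute into the budget 9·x + (10/3)·y = 28: 14·x = 28, so x* = 2 and y* = 1.5·2 = 3.

x* = 2, y* = 3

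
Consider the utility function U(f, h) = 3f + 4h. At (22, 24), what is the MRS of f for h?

MU_f = 3, MU_h = 4, so MRS = 3/4 = 0.75 at every bundle.
At (22, 24): MRS = 0.75.
That is, one extra unit of f is worth 0.75 units of h at the margin.

MRS = 0.75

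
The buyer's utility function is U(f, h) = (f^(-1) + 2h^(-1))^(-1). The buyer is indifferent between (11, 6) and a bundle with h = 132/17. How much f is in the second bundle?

f = 6

U depends on (f, h) only through S = f^(-1) + 2h^(-1), so equal utility means equal S. At (11, 6): S = 14/33.
With h = 132/17: 2·(132/17)^(-1) = 17/66, so f^(-1) = 14/33 − 17/66 = 1/6.
Hence f = 1/(1/6) = 6.
Check: U(6, 132/17) = 2.3571.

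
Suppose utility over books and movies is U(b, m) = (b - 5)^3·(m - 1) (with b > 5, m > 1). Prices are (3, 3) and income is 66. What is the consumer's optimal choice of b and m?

b* = 17, m* = 5

MU_b = 3·(b−5)^2·(m−1), MU_m = (b−5)^3.
MRS = (3/1)·(m−1)/(b−5).
Tangency: set MRS = p_b/p_m = 3/3 = 1.
So (3/1)·(m − 1)/(b − 5) = 1, i.e. (m − 1) = (1/3)·(b − 5).
Rewrite the budget in excess-of-subsistence terms: 3·(b − 5) + 3·(m − 1) = 66 − 3·5 − 3·1 = 48.
Substituting, 4·(b − 5) = 48, so b − 5 = 12 and b* = 17.
Then m − 1 = (1/3)·12 = 4, so m* = 5.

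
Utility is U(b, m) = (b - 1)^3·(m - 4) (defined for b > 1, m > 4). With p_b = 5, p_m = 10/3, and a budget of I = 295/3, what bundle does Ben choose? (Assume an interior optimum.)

b* = 13, m* = 10

MU_b = 3·(b−1)^2·(m−4), MU_m = (b−1)^3.
MRS = (3/1)·(m−4)/(b−1).
Tangency: set MRS = p_b/p_m = 5/(10/3) = 1.5.
So (3/1)·(m − 4)/(b − 1) = 1.5, i.e. (m − 4) = 0.5·(b − 1).
Rewrite the budget in excess-of-subsistence terms: 5·(b − 1) + (10/3)·(m − 4) = 295/3 − 5·1 − (10/3)·4 = 80.
Substituting, (20/3)·(b − 1) = 80, so b − 1 = 12 and b* = 13.
Then m − 4 = 0.5·12 = 6, so m* = 10.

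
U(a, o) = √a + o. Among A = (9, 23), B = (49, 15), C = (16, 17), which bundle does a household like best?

Bundle A

Evaluate utility at each bundle:
U(A) = 26.000.
U(B) = 22.000.
U(C) = 21.000.
Highest utility is A, so A ≻ B ≻ C.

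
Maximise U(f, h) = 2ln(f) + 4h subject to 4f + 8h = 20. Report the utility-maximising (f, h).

f* = 1, h* = 2

MU_f = 2/f, MU_h = 4.
MRS = 2/f ÷ 4.
Tangency: set MRS = p_f/p_h = 4/8 = 0.5.
MRS depends only on f: 0.5/f = 0.5 ⇒ f* = 0.5/0.5 = 1.
From the budget, 8·h = 20 − 4·1 = 16, so h* = 2.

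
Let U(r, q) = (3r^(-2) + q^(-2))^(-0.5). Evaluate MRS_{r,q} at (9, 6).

MRS = 8/9

For CES with ρ = -2, MRS = (3/1)·(q/r)^3.
At (9, 6): MRS = 8/9.
That is, one extra unit of r is worth 8/9 units of q at the margin.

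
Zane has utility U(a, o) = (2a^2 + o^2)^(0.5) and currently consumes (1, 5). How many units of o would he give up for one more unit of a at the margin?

MRS = 0.4

For CES with ρ = 2, MRS = (2/1)·(o/a)^(-1).
At (1, 5): MRS = 0.4.
The indifference curve has slope −0.4 at this bundle.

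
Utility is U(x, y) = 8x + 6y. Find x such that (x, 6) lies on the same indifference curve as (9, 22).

x = 21

U(9, 22) = 204.
Set U(x, 6) = 204 and solve.
8x + 6·6 = 204 ⇒ 8x = 168 ⇒ x = 21.
Check: U(21, 6) = 204.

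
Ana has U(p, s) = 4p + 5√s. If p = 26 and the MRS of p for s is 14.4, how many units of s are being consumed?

MU_p = 4, MU_s = 5/(2√s).
MRS = 4 ÷ (5/(2√s)).
MRS depends only on s: 1.6·√s = 14.4 ⇒ √s = 14.4/1.6 = 9 ⇒ s = 81.

s = 81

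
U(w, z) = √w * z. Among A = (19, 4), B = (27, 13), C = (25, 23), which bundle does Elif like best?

Bundle C

Evaluate utility at each bundle:
U(A) = 17.436.
U(B) = 67.550.
U(C) = 115.000.
Highest utility is C, so C ≻ B ≻ A.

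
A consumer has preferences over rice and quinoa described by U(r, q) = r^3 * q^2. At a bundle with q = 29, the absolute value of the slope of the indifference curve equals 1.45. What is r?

r = 30

MU_r = 3·r^2·q^2 and MU_q = 2·r^3·q.
MRS = MU_r/MU_q = (3/2)·q/r.
Substitute q = 29: MRS = 43.5/r. Setting 43.5/r = 1.45 gives r = 43.5/1.45 = 30.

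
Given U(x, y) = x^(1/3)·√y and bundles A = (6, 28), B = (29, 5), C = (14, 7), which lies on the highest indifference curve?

Bundle A

Evaluate utility at each bundle:
U(A) = 9.615.
U(B) = 6.870.
U(C) = 6.377.
Highest utility is A, so A ≻ B ≻ C.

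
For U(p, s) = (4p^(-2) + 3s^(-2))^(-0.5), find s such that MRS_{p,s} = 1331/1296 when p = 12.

s = 11

For CES with ρ = -2, MRS = (4/3)·(s/p)^3.
Setting (4/3)·(s/12)^3 = 1331/1296 gives (s/12)^3 = 1331/1728, so s/12 = 11/12 and s = 11.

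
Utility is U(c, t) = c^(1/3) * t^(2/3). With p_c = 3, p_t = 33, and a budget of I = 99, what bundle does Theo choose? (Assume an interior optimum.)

c* = 11, t* = 2

MU_c = 1/3·c^(-2/3)·t^(2/3) and MU_t = 2/3·c^(1/3)·t^(-1/3).
MRS = MU_c/MU_t = (0.5)·t/c.
Tangency: set MRS = p_c/p_t = 3/33 = 1/11.
So (0.5)·t/c = 1/11, i.e. t = (2/11)·c.
Substitute into the budget 3·c + 33·t = 99: 9·c = 99, so c* = 11.
Then t* = (2/11)·11 = 2.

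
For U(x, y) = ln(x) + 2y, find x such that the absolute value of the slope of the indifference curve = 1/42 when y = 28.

x = 21

MU_x = 1/x, MU_y = 2.
MRS = 1/x ÷ 2.
MRS depends only on x: 0.5/x = 1/42 ⇒ x = 0.5/(1/42) = 21.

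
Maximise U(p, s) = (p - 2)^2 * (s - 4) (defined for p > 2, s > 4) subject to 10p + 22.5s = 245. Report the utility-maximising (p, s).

p* = 11, s* = 6

MU_p = 2·(p−2)·(s−4), MU_s = (p−2)^2.
MRS = (2/1)·(s−4)/(p−2).
Tangency: set MRS = p_p/p_s = 10/22.5 = 4/9.
So (2/1)·(s − 4)/(p − 2) = 4/9, i.e. (s − 4) = (2/9)·(p − 2).
Rewrite the budget in excess-of-subsistence terms: 10·(p − 2) + 22.5·(s − 4) = 245 − 10·2 − 22.5·4 = 135.
Substituting, 15·(p − 2) = 135, so p − 2 = 9 and p* = 11.
Then s − 4 = (2/9)·9 = 2, so s* = 6.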